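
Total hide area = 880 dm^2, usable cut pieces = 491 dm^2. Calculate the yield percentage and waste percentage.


Yield = 55.8%
Waste = 44.2%

Yield = 491 / 880 x 100 = 55.8%
Waste = 880 - 491 = 389 dm^2
Waste% = 100 - 55.8 = 44.2%


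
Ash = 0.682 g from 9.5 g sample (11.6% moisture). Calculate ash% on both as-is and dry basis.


As-is ash% = 0.682 / 9.5 x 100 = 7.18%
Dry mass = 9.5 x (100 - 11.6) / 100 = 8.398 g
Dry-basis ash% = 0.682 / 8.398 x 100 = 8.12%


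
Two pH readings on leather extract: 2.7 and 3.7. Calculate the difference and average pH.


Difference = |2.7 - 3.7| = 1.0
Average = (2.7 + 3.7) / 2 = 3.20


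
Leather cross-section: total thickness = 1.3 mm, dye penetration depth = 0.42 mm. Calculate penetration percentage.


32.3%


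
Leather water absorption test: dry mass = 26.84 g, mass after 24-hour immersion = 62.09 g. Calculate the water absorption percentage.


Water absorbed = 62.09 - 26.84 = 35.25 g
WA% = 35.25 / 26.84 x 100 = 131.3%


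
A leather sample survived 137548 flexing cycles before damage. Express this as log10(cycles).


5.14

log10(137548) = 5.14


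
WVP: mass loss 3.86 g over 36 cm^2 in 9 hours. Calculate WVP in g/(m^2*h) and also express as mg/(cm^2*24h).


WVP = 119.14 g/(m^2*h)
Daily rate = 285.93 mg/(cm^2*24h)


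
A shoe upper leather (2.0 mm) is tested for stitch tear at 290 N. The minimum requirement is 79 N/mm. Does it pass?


STS = 290 / 2.0 = 145.0 N/mm
Minimum required: 79 N/mm
Passes: Yes


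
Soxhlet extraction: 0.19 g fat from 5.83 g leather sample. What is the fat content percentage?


Fat content = 0.19 / 5.83 x 100
Fat = 3.3%


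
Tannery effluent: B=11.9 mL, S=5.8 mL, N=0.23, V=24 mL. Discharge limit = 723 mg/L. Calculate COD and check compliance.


COD = 467.7 mg/L
Compliant: Yes


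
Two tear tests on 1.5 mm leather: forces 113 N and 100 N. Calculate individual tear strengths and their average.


Tear 1 = 75.3 N/mm
Tear 2 = 66.7 N/mm
Average = 71.0 N/mm

Tear 1 = 113 / 1.5 = 75.3 N/mm
Tear 2 = 100 / 1.5 = 66.7 N/mm
Average = (75.3 + 66.7) / 2 = 71.0 N/mm


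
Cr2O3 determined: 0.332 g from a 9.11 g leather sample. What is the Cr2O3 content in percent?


Cr2O3% = 0.332 / 9.11 x 100
Cr2O3% = 3.64%


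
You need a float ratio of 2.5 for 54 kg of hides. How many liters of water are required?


135.0 L

Water = hide weight x target ratio
Water = 54 x 2.5 = 135.0 L


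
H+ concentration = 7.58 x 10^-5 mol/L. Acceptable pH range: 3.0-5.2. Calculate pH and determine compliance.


pH = -log10(7.58 x 10^-5) = 4.12
Range: 3.0 to 5.2
Compliant: Yes


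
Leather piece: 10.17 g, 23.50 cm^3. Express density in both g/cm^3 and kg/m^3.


Density = 10.17 / 23.50 = 0.433 g/cm^3
Convert: 0.433 x 1000 = 433 kg/m^3


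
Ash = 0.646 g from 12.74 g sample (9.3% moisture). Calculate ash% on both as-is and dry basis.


As-is ash = 5.07%
Dry-basis ash = 5.59%


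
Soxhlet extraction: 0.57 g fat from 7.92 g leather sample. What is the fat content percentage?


7.2%

Fat content = 0.57 / 7.92 x 100
Fat = 7.2%


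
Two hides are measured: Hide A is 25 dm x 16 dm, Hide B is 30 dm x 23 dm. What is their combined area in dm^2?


1090 dm^2


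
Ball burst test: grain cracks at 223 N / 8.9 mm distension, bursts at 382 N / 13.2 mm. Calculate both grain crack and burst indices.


Crack index = 25.1 N/mm
Burst index = 28.9 N/mm


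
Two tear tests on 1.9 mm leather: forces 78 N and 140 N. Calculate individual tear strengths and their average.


Tear 1 = 41.1 N/mm
Tear 2 = 73.7 N/mm
Average = 57.4 N/mm

Tear 1 = 78 / 1.9 = 41.1 N/mm
Tear 2 = 140 / 1.9 = 73.7 N/mm
Average = (41.1 + 73.7) / 2 = 57.4 N/mm


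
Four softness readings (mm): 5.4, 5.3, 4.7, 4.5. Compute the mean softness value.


Sum = 5.4 + 5.3 + 4.7 + 4.5
Mean = 19.9 / 4 = 4.98 mm


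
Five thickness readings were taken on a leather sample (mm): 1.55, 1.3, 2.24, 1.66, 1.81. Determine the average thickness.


1.71 mm

Sum = 1.55 + 1.3 + 2.24 + 1.66 + 1.81 = 8.56
Average = 8.56 / 5 = 1.71 mm


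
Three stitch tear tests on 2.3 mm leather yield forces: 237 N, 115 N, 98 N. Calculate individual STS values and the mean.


STS1 = 237 / 2.3 = 103.0 N/mm
STS2 = 115 / 2.3 = 50.0 N/mm
STS3 = 98 / 2.3 = 42.6 N/mm
Mean = (103.0 + 50.0 + 42.6) / 3 = 65.2 N/mm


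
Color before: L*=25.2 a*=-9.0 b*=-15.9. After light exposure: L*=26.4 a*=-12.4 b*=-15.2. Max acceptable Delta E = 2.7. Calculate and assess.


Delta E = 3.67
Passes: No


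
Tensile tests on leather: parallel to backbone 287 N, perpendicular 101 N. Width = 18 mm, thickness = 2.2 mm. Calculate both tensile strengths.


Parallel = 7.25 N/mm^2
Perpendicular = 2.55 N/mm^2

Area = 18 x 2.2 = 39.6 mm^2
TS (parallel) = 287 / 39.6 = 7.25 N/mm^2
TS (perpendicular) = 101 / 39.6 = 2.55 N/mm^2


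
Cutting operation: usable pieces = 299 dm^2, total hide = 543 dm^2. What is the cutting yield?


Yield = usable / total x 100
Yield = 299 / 543 x 100 = 55.1%


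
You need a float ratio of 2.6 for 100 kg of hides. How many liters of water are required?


260.0 L

Water = hide weight x target ratio
Water = 100 x 2.6 = 260.0 L


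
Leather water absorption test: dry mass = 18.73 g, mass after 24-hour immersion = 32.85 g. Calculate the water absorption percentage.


Water absorbed = 32.85 - 18.73 = 14.12 g
WA% = 14.12 / 18.73 x 100 = 75.4%


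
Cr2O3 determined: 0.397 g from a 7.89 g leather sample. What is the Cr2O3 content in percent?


Cr2O3% = 0.397 / 7.89 x 100
Cr2O3% = 5.03%


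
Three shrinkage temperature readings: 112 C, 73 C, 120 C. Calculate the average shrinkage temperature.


101.7 C

Average = (112 + 73 + 120) / 3
Average = 305 / 3 = 101.7 C


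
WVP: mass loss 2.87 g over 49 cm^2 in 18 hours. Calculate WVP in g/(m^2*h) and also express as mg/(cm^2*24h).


WVP = 2.87 / (49 x 18) x 10000 = 32.54 g/(m^2*h)
Mass loss in mg = 2.87 x 1000 = 2870 mg
Per cm^2 per 24h in mg: 2870 x 24 / (49 x 18) = 68880 / 882 = 78.10 mg/(cm^2*24h)


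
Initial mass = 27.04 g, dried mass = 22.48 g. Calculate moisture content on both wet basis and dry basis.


Moisture lost = 27.04 - 22.48 = 4.56 g
Wet basis MC = 4.56 / 27.04 x 100 = 16.9%
Dry basis MC = 4.56 / 22.48 x 100 = 20.3%


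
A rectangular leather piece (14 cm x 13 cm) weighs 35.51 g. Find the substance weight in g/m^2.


1951.1 g/m^2

Area = 14 x 13 = 182 cm^2
SW = 35.51 / 182 x 10000 = 1951.1 g/m^2


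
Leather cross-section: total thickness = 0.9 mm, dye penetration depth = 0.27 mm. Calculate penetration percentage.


Penetration% = 0.27 / 0.9 x 100
Penetration = 30.0%


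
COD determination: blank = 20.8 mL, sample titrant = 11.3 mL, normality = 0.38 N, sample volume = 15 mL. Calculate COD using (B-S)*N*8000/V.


1925.3 mg/L

COD = (20.8 - 11.3) x 0.38 x 8000 / 15
COD = 9.5 x 0.38 x 8000 / 15
COD = 1925.3 mg/L


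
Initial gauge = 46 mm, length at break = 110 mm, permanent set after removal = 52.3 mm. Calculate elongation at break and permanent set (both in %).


Elongation at break = (110 - 46) / 46 x 100 = 139.1%
Permanent set = (52.3 - 46) / 46 x 100 = 13.7%


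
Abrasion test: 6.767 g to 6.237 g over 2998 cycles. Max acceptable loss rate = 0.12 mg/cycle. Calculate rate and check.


Rate = 0.177 mg/cycle
Passes: No

Loss = 6.767 - 6.237 = 0.530 g
Rate = 0.530 g / 2998 cycles x 1000 = 0.177 mg/cycle
Max = 0.12 mg/cycle
Passes: No


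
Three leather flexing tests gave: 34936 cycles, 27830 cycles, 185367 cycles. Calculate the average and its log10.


Average = (34936 + 27830 + 185367) / 3 = 82711 cycles
log10(82711) = 4.92


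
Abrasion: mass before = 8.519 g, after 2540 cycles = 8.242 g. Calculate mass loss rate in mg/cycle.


0.109 mg/cycle

Mass loss = 8.519 - 8.242 = 0.277 g
Rate = 0.277 / 2540 x 1000 = 0.109 mg/cycle


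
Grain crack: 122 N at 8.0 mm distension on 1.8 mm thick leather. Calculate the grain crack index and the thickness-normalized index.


Crack index = 122 / 8.0 = 15.3 N/mm
Normalized = 15.3 / 1.8 = 8.5 N/mm per mm


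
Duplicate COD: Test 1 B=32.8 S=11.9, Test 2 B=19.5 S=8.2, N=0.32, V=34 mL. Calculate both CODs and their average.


COD1 = (32.8 - 11.9) x 0.32 x 8000 / 34 = 1573.6 mg/L
COD2 = (19.5 - 8.2) x 0.32 x 8000 / 34 = 850.8 mg/L
Average = (1573.6 + 850.8) / 2 = 1212.2 mg/L


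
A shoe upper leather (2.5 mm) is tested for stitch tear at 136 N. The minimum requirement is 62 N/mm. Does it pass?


STS = 136 / 2.5 = 54.4 N/mm
Minimum required: 62 N/mm
Passes: No


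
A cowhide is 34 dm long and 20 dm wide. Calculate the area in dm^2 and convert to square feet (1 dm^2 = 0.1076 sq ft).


Area = 34 x 20 = 680 dm^2
Conversion: 680 x 0.1076 = 73.17 sq ft


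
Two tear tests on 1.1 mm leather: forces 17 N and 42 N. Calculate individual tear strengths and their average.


Tear 1 = 15.5 N/mm
Tear 2 = 38.2 N/mm
Average = 26.9 N/mm


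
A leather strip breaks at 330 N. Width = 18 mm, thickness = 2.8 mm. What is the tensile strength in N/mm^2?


6.55 N/mm^2

Cross-sectional area = 18 x 2.8 = 50.4 mm^2
Tensile strength = 330 / 50.4 = 6.55 N/mm^2


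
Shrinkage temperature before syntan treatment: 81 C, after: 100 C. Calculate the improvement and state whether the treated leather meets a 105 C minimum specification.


Improvement = 100 - 81 = 19 C
Spec check: 100 C >= 105 C? No


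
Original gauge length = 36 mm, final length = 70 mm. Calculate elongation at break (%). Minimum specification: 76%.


Elongation = 94.4%
Meets spec: Yes


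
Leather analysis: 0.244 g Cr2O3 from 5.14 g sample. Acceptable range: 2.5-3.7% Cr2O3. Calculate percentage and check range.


Cr2O3 = 4.75%
Within range: No


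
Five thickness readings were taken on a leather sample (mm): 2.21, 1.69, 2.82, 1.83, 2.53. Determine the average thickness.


2.22 mm

Sum = 2.21 + 1.69 + 2.82 + 1.83 + 2.53 = 11.08
Average = 11.08 / 5 = 2.22 mm


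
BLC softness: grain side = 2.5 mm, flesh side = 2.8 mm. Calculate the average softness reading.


Average = (2.5 + 2.8) / 2
Average = 2.65 mm


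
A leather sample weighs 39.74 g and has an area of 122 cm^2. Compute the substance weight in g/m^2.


Substance weight = mass / area x 10000
SW = 39.74 / 122 x 10000
SW = 3257.4 g/m^2


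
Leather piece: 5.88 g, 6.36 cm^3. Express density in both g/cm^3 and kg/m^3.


Density = 5.88 / 6.36 = 0.925 g/cm^3
Convert: 0.925 x 1000 = 925 kg/m^3


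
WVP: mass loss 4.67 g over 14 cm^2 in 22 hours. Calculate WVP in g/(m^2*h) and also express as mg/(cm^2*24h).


WVP = 4.67 / (14 x 22) x 10000 = 151.62 g/(m^2*h)
Mass loss in mg = 4.67 x 1000 = 4670 mg
Per cm^2 per 24h in mg: 4670 x 24 / (14 x 22) = 112080 / 308 = 363.90 mg/(cm^2*24h)


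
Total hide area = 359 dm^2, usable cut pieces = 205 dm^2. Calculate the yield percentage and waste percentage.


Yield = 205 / 359 x 100 = 57.1%
Waste = 359 - 205 = 154 dm^2
Waste% = 100 - 57.1 = 42.9%


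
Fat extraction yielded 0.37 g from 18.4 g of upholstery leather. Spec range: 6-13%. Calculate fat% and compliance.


Fat% = 0.37 / 18.4 x 100 = 2.0%
Spec range: 6-13%
Compliant: No


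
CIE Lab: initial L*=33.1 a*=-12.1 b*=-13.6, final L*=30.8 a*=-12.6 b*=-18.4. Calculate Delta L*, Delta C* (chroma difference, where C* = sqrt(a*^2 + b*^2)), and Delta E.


Delta L* = 30.8 - 33.1 = -2.3
C1* = sqrt((-12.1)^2 + (-13.6)^2) = 18.204
C2* = sqrt((-12.6)^2 + (-18.4)^2) = 22.301
Delta C* = 22.301 - 18.204 = 4.10
Delta E = sqrt((-2.3)^2 + (-0.5)^2 + (-4.8)^2) = 5.35


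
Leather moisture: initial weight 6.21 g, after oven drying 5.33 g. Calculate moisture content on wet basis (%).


14.2%

Moisture = 6.21 - 5.33 = 0.88 g
MC = 0.88 / 6.21 x 100 = 14.2%


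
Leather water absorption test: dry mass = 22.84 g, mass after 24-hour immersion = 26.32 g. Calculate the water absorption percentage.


Water absorbed = 26.32 - 22.84 = 3.48 g
WA% = 3.48 / 22.84 x 100 = 15.2%


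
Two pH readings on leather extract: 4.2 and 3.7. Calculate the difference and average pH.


Difference = 0.5
Average pH = 3.95

Difference = |4.2 - 3.7| = 0.5
Average = (4.2 + 3.7) / 2 = 3.95


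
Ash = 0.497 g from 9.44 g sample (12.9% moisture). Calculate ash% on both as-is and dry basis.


As-is ash = 5.26%
Dry-basis ash = 6.04%


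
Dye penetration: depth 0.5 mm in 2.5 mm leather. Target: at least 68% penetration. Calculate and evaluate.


Penetration = 0.5 / 2.5 x 100 = 20.0%
Target: 68%
Meets target: No


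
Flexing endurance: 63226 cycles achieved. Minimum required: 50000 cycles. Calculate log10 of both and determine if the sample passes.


Achieved: log10 = 4.80
Required: log10 = 4.70
Passes: Yes

log10(63226) = 4.80
log10(50000) = 4.70
Passes: Yes


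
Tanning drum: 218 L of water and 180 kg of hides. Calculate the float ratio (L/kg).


Float ratio = water / hide weight
Ratio = 218 / 180 = 1.2


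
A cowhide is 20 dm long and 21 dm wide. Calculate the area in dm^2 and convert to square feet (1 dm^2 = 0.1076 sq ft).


Area = 20 x 21 = 420 dm^2
Conversion: 420 x 0.1076 = 45.19 sq ft


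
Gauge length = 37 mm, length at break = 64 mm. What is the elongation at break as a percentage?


73.0%

Extension = 64 - 37 = 27 mm
Elongation = 27 / 37 x 100 = 73.0%


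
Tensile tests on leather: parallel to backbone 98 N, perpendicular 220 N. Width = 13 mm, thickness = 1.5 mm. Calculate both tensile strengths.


Parallel = 5.03 N/mm^2
Perpendicular = 11.28 N/mm^2


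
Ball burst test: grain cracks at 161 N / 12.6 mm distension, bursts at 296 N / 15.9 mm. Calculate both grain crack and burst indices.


Crack index = 161 / 12.6 = 12.8 N/mm
Burst index = 296 / 15.9 = 18.6 N/mm


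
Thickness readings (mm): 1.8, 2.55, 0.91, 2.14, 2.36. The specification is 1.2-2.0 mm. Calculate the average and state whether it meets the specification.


Sum = 9.76
Average = 9.76 / 5 = 1.95 mm
Specification range: 1.2 to 2.0 mm
Within spec: Yes


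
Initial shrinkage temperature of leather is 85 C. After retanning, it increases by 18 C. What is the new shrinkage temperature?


New Ts = 85 + 18 = 103 C


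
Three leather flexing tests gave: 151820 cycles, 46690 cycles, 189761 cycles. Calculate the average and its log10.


Average = 129424 cycles
log10 = 5.11


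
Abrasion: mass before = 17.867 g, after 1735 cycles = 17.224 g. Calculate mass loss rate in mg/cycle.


Mass loss = 17.867 - 17.224 = 0.643 g
Rate = 0.643 / 1735 x 1000 = 0.371 mg/cycle


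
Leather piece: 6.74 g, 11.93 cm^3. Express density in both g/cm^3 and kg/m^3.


0.565 g/cm^3
565 kg/m^3

Density = 6.74 / 11.93 = 0.565 g/cm^3
Convert: 0.565 x 1000 = 565 kg/m^3


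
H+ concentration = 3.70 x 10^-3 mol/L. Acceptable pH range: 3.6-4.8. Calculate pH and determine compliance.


pH = -log10(3.70 x 10^-3) = 2.43
Range: 3.6 to 4.8
Compliant: No


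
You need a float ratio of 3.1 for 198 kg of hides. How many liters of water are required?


613.8 L

Water = hide weight x target ratio
Water = 198 x 3.1 = 613.8 L


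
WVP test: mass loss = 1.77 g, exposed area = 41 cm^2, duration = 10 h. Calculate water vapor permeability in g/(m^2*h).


43.17 g/(m^2*h)

WVP = mass_loss / (area x time) x 10000
WVP = 1.77 / (41 x 10) x 10000
WVP = 1.77 / 410 x 10000 = 43.17 g/(m^2*h)


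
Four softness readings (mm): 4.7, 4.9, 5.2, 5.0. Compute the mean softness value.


Sum = 4.7 + 4.9 + 5.2 + 5.0
Mean = 19.8 / 4 = 4.95 mm


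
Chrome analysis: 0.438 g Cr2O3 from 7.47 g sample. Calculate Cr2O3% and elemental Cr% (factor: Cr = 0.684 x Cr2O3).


Cr2O3% = 0.438 / 7.47 x 100 = 5.86%
Cr% = 5.86 x 0.684 = 4.01%


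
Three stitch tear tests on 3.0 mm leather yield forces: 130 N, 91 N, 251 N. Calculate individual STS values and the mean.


STS1 = 130 / 3.0 = 43.3 N/mm
STS2 = 91 / 3.0 = 30.3 N/mm
STS3 = 251 / 3.0 = 83.7 N/mm
Mean = (43.3 + 30.3 + 83.7) / 3 = 52.4 N/mm


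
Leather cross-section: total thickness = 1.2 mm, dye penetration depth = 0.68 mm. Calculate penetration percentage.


56.7%


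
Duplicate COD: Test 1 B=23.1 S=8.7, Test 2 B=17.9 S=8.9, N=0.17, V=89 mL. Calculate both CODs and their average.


COD1 = (23.1 - 8.7) x 0.17 x 8000 / 89 = 220.0 mg/L
COD2 = (17.9 - 8.9) x 0.17 x 8000 / 89 = 137.5 mg/L
Average = (220.0 + 137.5) / 2 = 178.8 mg/L


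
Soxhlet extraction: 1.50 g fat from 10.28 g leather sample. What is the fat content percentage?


Fat content = 1.50 / 10.28 x 100
Fat = 14.6%


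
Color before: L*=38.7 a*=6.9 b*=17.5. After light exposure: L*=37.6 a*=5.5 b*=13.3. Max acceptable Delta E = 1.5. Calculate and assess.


dL = -1.1, da = -1.4, db = -4.2
dE = sqrt((-1.1)^2 + (-1.4)^2 + (-4.2)^2) = 4.56
Max = 1.5
Passes: No


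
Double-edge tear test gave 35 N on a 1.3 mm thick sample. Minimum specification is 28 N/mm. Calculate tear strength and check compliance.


Tear strength = 35 / 1.3 = 26.9 N/mm
Required minimum = 28 N/mm
Compliant: No


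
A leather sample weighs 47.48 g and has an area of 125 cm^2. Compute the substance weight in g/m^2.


Substance weight = mass / area x 10000
SW = 47.48 / 125 x 10000
SW = 3798.4 g/m^2


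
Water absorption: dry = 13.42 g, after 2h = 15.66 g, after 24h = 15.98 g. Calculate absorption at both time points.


WA (2h) = (15.66 - 13.42) / 13.42 x 100 = 16.7%
WA (24h) = (15.98 - 13.42) / 13.42 x 100 = 19.1%


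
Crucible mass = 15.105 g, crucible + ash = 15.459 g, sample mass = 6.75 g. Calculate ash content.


Ash mass = 0.354 g
Ash content = 5.24%


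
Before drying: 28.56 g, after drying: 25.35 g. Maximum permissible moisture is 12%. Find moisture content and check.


Moisture content = 11.2%
Acceptable: Yes

MC = (28.56 - 25.35) / 28.56 x 100 = 11.2%
Maximum: 12%
Acceptable: Yes


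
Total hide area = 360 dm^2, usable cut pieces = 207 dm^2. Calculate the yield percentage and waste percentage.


Yield = 207 / 360 x 100 = 57.5%
Waste = 360 - 207 = 153 dm^2
Waste% = 100 - 57.5 = 42.5%


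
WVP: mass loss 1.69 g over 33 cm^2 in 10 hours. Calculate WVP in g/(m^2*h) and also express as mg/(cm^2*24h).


WVP = 1.69 / (33 x 10) x 10000 = 51.21 g/(m^2*h)
Mass loss in mg = 1.69 x 1000 = 1690 mg
Per cm^2 per 24h in mg: 1690 x 24 / (33 x 10) = 40560 / 330 = 122.91 mg/(cm^2*24h)


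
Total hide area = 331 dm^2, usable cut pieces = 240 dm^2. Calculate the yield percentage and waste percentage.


Yield = 72.5%
Waste = 27.5%


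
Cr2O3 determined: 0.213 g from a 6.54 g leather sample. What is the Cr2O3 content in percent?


3.26%

Cr2O3% = 0.213 / 6.54 x 100
Cr2O3% = 3.26%


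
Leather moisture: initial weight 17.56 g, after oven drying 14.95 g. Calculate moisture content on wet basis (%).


Moisture = 17.56 - 14.95 = 2.61 g
MC = 2.61 / 17.56 x 100 = 14.9%


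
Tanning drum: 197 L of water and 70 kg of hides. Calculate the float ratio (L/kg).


2.8


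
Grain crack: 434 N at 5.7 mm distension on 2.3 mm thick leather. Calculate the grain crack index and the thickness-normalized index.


Crack index = 434 / 5.7 = 76.1 N/mm
Normalized = 76.1 / 2.3 = 33.1 N/mm per mm


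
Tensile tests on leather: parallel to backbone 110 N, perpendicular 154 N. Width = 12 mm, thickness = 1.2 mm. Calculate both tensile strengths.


Area = 12 x 1.2 = 14.4 mm^2
TS (parallel) = 110 / 14.4 = 7.64 N/mm^2
TS (perpendicular) = 154 / 14.4 = 10.69 N/mm^2


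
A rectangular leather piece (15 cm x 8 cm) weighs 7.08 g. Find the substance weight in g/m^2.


Area = 15 x 8 = 120 cm^2
SW = 7.08 / 120 x 10000 = 590.0 g/m^2


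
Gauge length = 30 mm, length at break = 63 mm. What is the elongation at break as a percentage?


Extension = 63 - 30 = 33 mm
Elongation = 33 / 30 x 100 = 110.0%


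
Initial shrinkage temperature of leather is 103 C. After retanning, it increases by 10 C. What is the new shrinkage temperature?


New Ts = 103 + 10 = 113 C


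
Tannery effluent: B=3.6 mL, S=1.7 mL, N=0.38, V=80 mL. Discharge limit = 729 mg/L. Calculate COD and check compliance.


COD = (3.6 - 1.7) x 0.38 x 8000 / 80 = 72.2 mg/L
Limit: 729 mg/L
Compliant: Yes


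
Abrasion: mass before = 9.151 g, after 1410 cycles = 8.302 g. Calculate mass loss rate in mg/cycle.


0.602 mg/cycle


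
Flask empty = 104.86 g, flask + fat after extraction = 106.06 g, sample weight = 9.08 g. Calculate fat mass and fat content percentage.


Fat mass = 1.20 g
Fat content = 13.2%


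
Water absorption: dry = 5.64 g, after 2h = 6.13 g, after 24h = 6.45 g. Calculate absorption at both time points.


WA (2h) = (6.13 - 5.64) / 5.64 x 100 = 8.7%
WA (24h) = (6.45 - 5.64) / 5.64 x 100 = 14.4%


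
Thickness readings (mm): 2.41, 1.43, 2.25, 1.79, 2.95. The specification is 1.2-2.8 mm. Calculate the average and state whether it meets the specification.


Average = 2.17 mm
Within specification: Yes

Sum = 10.83
Average = 10.83 / 5 = 2.17 mm
Specification range: 1.2 to 2.8 mm
Within spec: Yes


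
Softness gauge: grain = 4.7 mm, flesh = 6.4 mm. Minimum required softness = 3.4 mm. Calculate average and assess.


Average = (4.7 + 6.4) / 2 = 5.55 mm
Minimum = 3.4 mm
Meets requirement: Yes


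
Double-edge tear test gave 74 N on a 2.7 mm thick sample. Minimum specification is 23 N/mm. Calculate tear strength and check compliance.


Tear strength = 27.4 N/mm
Compliant: Yes

Tear strength = 74 / 2.7 = 27.4 N/mm
Required minimum = 23 N/mm
Compliant: Yes


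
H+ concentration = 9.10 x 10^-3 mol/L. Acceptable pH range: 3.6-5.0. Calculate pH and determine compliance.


pH = -log10(9.10 x 10^-3) = 2.04
Range: 3.6 to 5.0
Compliant: No


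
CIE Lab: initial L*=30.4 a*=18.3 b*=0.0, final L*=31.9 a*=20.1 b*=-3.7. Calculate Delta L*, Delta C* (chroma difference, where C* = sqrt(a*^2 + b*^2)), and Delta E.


Delta L* = 1.5
Delta C* = 2.14
Delta E = 4.38


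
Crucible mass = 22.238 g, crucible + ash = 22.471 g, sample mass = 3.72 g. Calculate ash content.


Ash mass = 22.471 - 22.238 = 0.233 g
Ash% = 0.233 / 3.72 x 100 = 6.26%


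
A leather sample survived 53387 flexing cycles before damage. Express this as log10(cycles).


4.73


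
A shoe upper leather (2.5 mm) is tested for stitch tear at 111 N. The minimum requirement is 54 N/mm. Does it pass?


STS = 111 / 2.5 = 44.4 N/mm
Minimum required: 54 N/mm
Passes: No


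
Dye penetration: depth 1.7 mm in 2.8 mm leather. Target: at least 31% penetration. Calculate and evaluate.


Penetration = 60.7%
Meets target: Yes


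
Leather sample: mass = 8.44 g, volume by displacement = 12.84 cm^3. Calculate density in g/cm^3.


0.657 g/cm^3

Density = mass / volume
Density = 8.44 / 12.84 = 0.657 g/cm^3


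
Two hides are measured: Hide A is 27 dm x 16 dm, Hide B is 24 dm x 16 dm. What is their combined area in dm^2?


816 dm^2


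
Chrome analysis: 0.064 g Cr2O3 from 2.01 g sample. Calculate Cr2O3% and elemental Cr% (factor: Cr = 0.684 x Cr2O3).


Cr2O3% = 0.064 / 2.01 x 100 = 3.18%
Cr% = 3.18 x 0.684 = 2.18%


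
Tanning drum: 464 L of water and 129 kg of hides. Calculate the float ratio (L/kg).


Float ratio = water / hide weight
Ratio = 464 / 129 = 3.6


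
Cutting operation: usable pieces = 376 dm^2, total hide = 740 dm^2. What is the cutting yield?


Yield = usable / total x 100
Yield = 376 / 740 x 100 = 50.8%


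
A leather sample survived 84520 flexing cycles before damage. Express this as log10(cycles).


log10(84520) = 4.93


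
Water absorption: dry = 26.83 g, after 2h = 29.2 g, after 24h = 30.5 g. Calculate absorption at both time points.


2h absorption = 8.8%
24h absorption = 13.7%

WA (2h) = (29.2 - 26.83) / 26.83 x 100 = 8.8%
WA (24h) = (30.5 - 26.83) / 26.83 x 100 = 13.7%


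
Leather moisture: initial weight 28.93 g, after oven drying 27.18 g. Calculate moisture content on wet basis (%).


6.0%

Moisture = 28.93 - 27.18 = 1.75 g
MC = 1.75 / 28.93 x 100 = 6.0%


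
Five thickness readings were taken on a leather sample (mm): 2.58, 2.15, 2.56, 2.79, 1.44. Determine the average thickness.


2.30 mm

Sum = 2.58 + 2.15 + 2.56 + 2.79 + 1.44 = 11.52
Average = 11.52 / 5 = 2.30 mm


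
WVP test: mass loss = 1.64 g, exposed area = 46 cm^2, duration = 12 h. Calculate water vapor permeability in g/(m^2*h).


WVP = mass_loss / (area x time) x 10000
WVP = 1.64 / (46 x 12) x 10000
WVP = 1.64 / 552 x 10000 = 29.71 g/(m^2*h)


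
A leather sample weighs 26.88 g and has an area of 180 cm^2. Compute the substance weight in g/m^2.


1493.3 g/m^2


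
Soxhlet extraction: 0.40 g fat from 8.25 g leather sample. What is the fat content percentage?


Fat content = 0.40 / 8.25 x 100
Fat = 4.8%


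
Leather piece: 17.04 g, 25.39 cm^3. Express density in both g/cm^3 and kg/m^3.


Density = 17.04 / 25.39 = 0.671 g/cm^3
Convert: 0.671 x 1000 = 671 kg/m^3


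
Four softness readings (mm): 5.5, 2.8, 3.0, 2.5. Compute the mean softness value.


Sum = 5.5 + 2.8 + 3.0 + 2.5
Mean = 13.8 / 4 = 3.45 mm


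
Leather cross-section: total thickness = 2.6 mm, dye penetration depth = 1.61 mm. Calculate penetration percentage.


61.9%


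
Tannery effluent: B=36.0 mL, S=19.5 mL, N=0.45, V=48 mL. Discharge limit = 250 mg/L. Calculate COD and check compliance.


COD = 1237.5 mg/L
Compliant: No


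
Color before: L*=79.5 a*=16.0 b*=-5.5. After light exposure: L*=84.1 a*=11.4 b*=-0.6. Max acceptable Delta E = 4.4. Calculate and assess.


dL = 4.6, da = -4.6, db = 4.9
dE = sqrt((4.6)^2 + (-4.6)^2 + (4.9)^2) = 8.14
Max = 4.4
Passes: No


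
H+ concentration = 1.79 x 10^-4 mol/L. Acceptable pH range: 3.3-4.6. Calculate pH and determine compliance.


pH = -log10(1.79 x 10^-4) = 3.75
Range: 3.3 to 4.6
Compliant: Yes


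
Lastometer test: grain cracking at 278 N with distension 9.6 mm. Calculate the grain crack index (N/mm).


29.0 N/mm


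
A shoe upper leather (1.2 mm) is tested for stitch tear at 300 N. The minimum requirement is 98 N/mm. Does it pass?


STS = 300 / 1.2 = 250.0 N/mm
Minimum required: 98 N/mm
Passes: Yes


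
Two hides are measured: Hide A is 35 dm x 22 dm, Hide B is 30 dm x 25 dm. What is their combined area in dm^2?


1520 dm^2

Hide A area = 35 x 22 = 770 dm^2
Hide B area = 30 x 25 = 750 dm^2
Total = 770 + 750 = 1520 dm^2


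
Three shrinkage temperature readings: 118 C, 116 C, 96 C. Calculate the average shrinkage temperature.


110.0 C

Average = (118 + 116 + 96) / 3
Average = 330 / 3 = 110.0 C


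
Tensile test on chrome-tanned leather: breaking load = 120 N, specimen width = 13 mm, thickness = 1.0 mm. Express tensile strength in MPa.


Cross-section = 13 x 1.0 = 13.0 mm^2
TS = 120 / 13.0 = 9.23 MPa
(1 N/mm^2 = 1 MPa)


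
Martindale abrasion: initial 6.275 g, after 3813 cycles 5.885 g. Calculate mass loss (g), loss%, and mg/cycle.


Loss = 6.275 - 5.885 = 0.390 g
Loss% = 0.390 / 6.275 x 100 = 6.22%
Rate = 0.390 / 3813 x 1000 = 0.102 mg/cycle


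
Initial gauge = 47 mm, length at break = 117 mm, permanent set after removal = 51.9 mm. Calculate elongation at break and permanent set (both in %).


Elongation at break = (117 - 47) / 47 x 100 = 148.9%
Permanent set = (51.9 - 47) / 47 x 100 = 10.4%


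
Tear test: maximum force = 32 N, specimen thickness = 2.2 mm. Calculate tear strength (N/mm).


14.5 N/mm

Tear strength = force / thickness
Tear = 32 / 2.2 = 14.5 N/mm


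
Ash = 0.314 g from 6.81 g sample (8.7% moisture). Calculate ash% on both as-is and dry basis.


As-is ash% = 0.314 / 6.81 x 100 = 4.61%
Dry mass = 6.81 x (100 - 8.7) / 100 = 6.21753 g
Dry-basis ash% = 0.314 / 6.21753 x 100 = 5.05%


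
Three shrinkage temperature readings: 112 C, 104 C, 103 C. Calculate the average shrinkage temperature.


106.3 C

Average = (112 + 104 + 103) / 3
Average = 319 / 3 = 106.3 C


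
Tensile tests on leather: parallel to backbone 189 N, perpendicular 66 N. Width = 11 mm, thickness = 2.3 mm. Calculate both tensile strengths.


Area = 11 x 2.3 = 25.3 mm^2
TS (parallel) = 189 / 25.3 = 7.47 N/mm^2
TS (perpendicular) = 66 / 25.3 = 2.61 N/mm^2


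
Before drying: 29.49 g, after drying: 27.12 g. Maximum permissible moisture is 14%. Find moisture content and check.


MC = (29.49 - 27.12) / 29.49 x 100 = 8.0%
Maximum: 14%
Acceptable: Yes


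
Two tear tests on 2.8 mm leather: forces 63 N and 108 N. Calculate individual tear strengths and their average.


Tear 1 = 63 / 2.8 = 22.5 N/mm
Tear 2 = 108 / 2.8 = 38.6 N/mm
Average = (22.5 + 38.6) / 2 = 30.6 N/mm


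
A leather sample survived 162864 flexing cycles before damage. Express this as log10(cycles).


log10(162864) = 5.21


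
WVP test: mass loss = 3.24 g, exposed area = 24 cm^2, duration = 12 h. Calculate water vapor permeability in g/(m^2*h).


112.50 g/(m^2*h)


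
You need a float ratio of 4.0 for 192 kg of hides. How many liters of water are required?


Water = hide weight x target ratio
Water = 192 x 4.0 = 768.0 L


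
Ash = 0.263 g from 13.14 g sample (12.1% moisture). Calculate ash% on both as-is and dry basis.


As-is ash% = 0.263 / 13.14 x 100 = 2.00%
Dry mass = 13.14 x (100 - 12.1) / 100 = 11.55006 g
Dry-basis ash% = 0.263 / 11.55006 x 100 = 2.28%


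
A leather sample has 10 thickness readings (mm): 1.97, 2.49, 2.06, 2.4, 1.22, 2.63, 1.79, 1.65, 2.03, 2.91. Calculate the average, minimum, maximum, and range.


Average = 2.12 mm
Min = 1.22 mm
Max = 2.91 mm
Range = 1.69 mm


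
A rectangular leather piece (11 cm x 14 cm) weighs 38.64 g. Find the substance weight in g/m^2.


2509.1 g/m^2

Area = 11 x 14 = 154 cm^2
SW = 38.64 / 154 x 10000 = 2509.1 g/m^2


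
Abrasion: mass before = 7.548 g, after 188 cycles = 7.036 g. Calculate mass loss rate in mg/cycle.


Mass loss = 7.548 - 7.036 = 0.512 g
Rate = 0.512 / 188 x 1000 = 2.723 mg/cycle


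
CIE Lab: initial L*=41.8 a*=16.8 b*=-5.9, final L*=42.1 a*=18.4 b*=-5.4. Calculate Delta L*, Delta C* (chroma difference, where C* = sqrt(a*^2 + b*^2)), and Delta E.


Delta L* = 0.3
Delta C* = 1.37
Delta E = 1.70

Delta L* = 42.1 - 41.8 = 0.3
C1* = sqrt((16.8)^2 + (-5.9)^2) = 17.806
C2* = sqrt((18.4)^2 + (-5.4)^2) = 19.176
Delta C* = 19.176 - 17.806 = 1.37
Delta E = sqrt((0.3)^2 + (1.6)^2 + (0.5)^2) = 1.70


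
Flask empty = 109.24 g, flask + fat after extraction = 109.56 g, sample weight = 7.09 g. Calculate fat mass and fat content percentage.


Fat mass = 109.56 - 109.24 = 0.32 g
Fat% = 0.32 / 7.09 x 100 = 4.5%


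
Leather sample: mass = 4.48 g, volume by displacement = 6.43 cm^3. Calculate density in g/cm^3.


Density = mass / volume
Density = 4.48 / 6.43 = 0.697 g/cm^3


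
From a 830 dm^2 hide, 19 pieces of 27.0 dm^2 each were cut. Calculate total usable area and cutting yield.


Usable area = 513.0 dm^2
Yield = 61.8%

Total usable = 19 x 27.0 = 513.0 dm^2
Yield = 513.0 / 830 x 100 = 61.8%


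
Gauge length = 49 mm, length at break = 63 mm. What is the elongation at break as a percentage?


Extension = 63 - 49 = 14 mm
Elongation = 14 / 49 x 100 = 28.6%


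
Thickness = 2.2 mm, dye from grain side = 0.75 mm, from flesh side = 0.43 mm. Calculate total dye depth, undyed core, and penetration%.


Total dyed = 0.75 + 0.43 = 1.18 mm
Undyed core = 2.2 - 1.18 = 1.02 mm
Penetration = 1.18 / 2.2 x 100 = 53.6%


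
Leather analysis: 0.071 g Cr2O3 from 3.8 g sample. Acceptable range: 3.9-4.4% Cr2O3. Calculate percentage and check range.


Cr2O3 = 1.87%
Within range: No

Cr2O3% = 0.071 / 3.8 x 100 = 1.87%
Acceptable range: 3.9 to 4.4%
Within range: No


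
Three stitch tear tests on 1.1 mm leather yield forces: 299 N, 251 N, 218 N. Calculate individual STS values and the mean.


STS1 = 299 / 1.1 = 271.8 N/mm
STS2 = 251 / 1.1 = 228.2 N/mm
STS3 = 218 / 1.1 = 198.2 N/mm
Mean = (271.8 + 228.2 + 198.2) / 3 = 232.7 N/mm


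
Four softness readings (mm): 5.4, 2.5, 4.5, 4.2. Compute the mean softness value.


4.15 mm


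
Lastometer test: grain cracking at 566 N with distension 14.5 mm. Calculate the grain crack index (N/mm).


39.0 N/mm

Grain crack index = force / distension
Index = 566 / 14.5 = 39.0 N/mm


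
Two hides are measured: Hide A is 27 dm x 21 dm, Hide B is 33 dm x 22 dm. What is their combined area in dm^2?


1293 dm^2

Hide A area = 27 x 21 = 567 dm^2
Hide B area = 33 x 22 = 726 dm^2
Total = 567 + 726 = 1293 dm^2


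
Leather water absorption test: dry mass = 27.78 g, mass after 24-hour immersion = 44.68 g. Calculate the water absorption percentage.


Water absorbed = 44.68 - 27.78 = 16.90 g
WA% = 16.90 / 27.78 x 100 = 60.8%


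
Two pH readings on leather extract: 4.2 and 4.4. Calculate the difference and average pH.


Difference = |4.2 - 4.4| = 0.2
Average = (4.2 + 4.4) / 2 = 4.30


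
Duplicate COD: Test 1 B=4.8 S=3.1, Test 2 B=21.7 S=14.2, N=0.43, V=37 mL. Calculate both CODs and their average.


COD1 = (4.8 - 3.1) x 0.43 x 8000 / 37 = 158.1 mg/L
COD2 = (21.7 - 14.2) x 0.43 x 8000 / 37 = 697.3 mg/L
Average = (158.1 + 697.3) / 2 = 427.7 mg/L


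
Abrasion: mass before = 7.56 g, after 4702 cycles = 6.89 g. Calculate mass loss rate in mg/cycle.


0.142 mg/cycle

Mass loss = 7.56 - 6.89 = 0.670 g
Rate = 0.670 / 4702 x 1000 = 0.142 mg/cycle


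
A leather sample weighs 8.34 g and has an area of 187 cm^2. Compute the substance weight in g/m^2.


446.0 g/m^2

Substance weight = mass / area x 10000
SW = 8.34 / 187 x 10000
SW = 446.0 g/m^2


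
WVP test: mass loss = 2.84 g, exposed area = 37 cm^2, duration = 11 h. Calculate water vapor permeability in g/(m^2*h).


WVP = mass_loss / (area x time) x 10000
WVP = 2.84 / (37 x 11) x 10000
WVP = 2.84 / 407 x 10000 = 69.78 g/(m^2*h)


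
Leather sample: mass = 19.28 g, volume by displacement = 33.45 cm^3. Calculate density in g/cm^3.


0.576 g/cm^3

Density = mass / volume
Density = 19.28 / 33.45 = 0.576 g/cm^3


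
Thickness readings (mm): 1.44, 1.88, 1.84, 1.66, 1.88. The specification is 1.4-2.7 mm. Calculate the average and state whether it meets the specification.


Average = 1.74 mm
Within specification: Yes

Sum = 8.70
Average = 8.70 / 5 = 1.74 mm
Specification range: 1.4 to 2.7 mm
Within spec: Yes


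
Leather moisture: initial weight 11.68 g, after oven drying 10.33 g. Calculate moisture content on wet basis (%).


Moisture = 11.68 - 10.33 = 1.35 g
MC = 1.35 / 11.68 x 100 = 11.6%


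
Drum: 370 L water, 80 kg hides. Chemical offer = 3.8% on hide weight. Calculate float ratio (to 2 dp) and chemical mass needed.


Float ratio = 370 / 80 = 4.63
Chemical = 80 x 3.8 / 100 = 3.04 kg


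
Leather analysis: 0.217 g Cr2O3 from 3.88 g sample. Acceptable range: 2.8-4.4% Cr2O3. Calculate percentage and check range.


Cr2O3% = 0.217 / 3.88 x 100 = 5.59%
Acceptable range: 2.8 to 4.4%
Within range: No


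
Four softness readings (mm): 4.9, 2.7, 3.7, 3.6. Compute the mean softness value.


Sum = 4.9 + 2.7 + 3.7 + 3.6
Mean = 14.9 / 4 = 3.73 mm


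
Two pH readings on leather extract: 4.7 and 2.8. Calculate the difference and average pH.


Difference = |4.7 - 2.8| = 1.9
Average = (4.7 + 2.8) / 2 = 3.75


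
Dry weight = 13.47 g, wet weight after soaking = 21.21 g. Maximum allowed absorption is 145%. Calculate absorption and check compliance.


Absorption = 57.5%
Compliant: Yes

WA = (21.21 - 13.47) / 13.47 x 100 = 57.5%
Maximum allowed: 145%
Compliant: Yes


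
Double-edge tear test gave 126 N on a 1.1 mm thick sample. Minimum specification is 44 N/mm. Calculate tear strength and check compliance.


Tear strength = 114.5 N/mm
Compliant: Yes

Tear strength = 126 / 1.1 = 114.5 N/mm
Required minimum = 44 N/mm
Compliant: Yes


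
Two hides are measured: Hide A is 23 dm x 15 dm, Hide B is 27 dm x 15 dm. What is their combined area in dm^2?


750 dm^2

Hide A area = 23 x 15 = 345 dm^2
Hide B area = 27 x 15 = 405 dm^2
Total = 345 + 405 = 750 dm^2


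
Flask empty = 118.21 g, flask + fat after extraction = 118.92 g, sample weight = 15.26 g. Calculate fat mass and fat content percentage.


Fat mass = 0.71 g
Fat content = 4.7%


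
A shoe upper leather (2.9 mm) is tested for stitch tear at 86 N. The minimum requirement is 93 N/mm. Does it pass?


STS = 86 / 2.9 = 29.7 N/mm
Minimum required: 93 N/mm
Passes: No


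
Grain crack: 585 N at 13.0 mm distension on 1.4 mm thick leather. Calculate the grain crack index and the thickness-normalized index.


Crack index = 45.0 N/mm
Normalized index = 32.1 N/mm per mm

Crack index = 585 / 13.0 = 45.0 N/mm
Normalized = 45.0 / 1.4 = 32.1 N/mm per mm


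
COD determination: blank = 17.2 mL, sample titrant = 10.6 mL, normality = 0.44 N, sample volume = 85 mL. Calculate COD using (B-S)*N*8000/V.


273.3 mg/L

COD = (17.2 - 10.6) x 0.44 x 8000 / 85
COD = 6.6 x 0.44 x 8000 / 85
COD = 273.3 mg/L


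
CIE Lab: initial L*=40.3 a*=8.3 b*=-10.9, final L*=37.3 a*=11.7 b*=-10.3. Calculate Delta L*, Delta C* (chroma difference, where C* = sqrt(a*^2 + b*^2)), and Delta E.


Delta L* = 37.3 - 40.3 = -3.0
C1* = sqrt((8.3)^2 + (-10.9)^2) = 13.700
C2* = sqrt((11.7)^2 + (-10.3)^2) = 15.588
Delta C* = 15.588 - 13.700 = 1.89
Delta E = sqrt((-3.0)^2 + (3.4)^2 + (0.6)^2) = 4.57


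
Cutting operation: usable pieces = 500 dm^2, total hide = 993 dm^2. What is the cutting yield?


Yield = usable / total x 100
Yield = 500 / 993 x 100 = 50.4%


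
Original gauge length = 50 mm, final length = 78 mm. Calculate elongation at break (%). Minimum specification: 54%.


Elongation = 56.0%
Meets spec: Yes

Extension = 78 - 50 = 28 mm
Elongation = 28 / 50 x 100 = 56.0%
Minimum required: 54%
Meets specification: Yes


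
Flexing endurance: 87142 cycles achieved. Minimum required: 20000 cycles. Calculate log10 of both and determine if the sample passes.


Achieved: log10 = 4.94
Required: log10 = 4.30
Passes: Yes

log10(87142) = 4.94
log10(20000) = 4.30
Passes: Yes


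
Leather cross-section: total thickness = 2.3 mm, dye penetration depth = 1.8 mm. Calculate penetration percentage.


Penetration% = 1.8 / 2.3 x 100
Penetration = 78.3%


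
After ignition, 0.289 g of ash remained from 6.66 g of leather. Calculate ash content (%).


4.34%

Ash% = 0.289 / 6.66 x 100
Ash% = 4.34%


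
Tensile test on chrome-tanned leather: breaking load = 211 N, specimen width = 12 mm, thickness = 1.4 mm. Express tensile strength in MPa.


12.56 MPa

Cross-section = 12 x 1.4 = 16.8 mm^2
TS = 211 / 16.8 = 12.56 MPa
(1 N/mm^2 = 1 MPa)


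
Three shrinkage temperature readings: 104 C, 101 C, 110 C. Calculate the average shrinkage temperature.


Average = (104 + 101 + 110) / 3
Average = 315 / 3 = 105.0 C


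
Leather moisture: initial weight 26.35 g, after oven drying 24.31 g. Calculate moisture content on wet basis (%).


7.7%

Moisture = 26.35 - 24.31 = 2.04 g
MC = 2.04 / 26.35 x 100 = 7.7%


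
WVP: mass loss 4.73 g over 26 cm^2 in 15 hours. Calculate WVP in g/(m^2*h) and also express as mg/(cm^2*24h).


WVP = 121.28 g/(m^2*h)
Daily rate = 291.08 mg/(cm^2*24h)


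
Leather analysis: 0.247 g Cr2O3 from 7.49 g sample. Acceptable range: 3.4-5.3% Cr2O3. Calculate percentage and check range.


Cr2O3 = 3.30%
Within range: No

Cr2O3% = 0.247 / 7.49 x 100 = 3.30%
Acceptable range: 3.4 to 5.3%
Within range: No


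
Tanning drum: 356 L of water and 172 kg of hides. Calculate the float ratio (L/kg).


2.1

Float ratio = water / hide weight
Ratio = 356 / 172 = 2.1


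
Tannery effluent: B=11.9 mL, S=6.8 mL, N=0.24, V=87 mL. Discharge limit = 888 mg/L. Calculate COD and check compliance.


COD = (11.9 - 6.8) x 0.24 x 8000 / 87 = 112.6 mg/L
Limit: 888 mg/L
Compliant: Yes


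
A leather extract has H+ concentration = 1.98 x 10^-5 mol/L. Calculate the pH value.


pH = 4.70
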